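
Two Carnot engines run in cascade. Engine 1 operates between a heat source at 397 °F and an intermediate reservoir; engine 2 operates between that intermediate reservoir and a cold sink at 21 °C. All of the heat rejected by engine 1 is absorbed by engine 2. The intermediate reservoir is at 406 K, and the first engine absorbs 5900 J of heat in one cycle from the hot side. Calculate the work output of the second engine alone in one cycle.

W₂ ≈ 1390 J

T_H = 397 °F → (397 − 32) × 5/9 = 202.78 °C = 475.93 K.
T_C = 21 °C → 21 + 273.15 = 294.15 K.
Heat entering the second stage: Q_m = Q_H·(T_m/T_H) = 5900 × 406.00/475.93 = 5030 J.
Second-stage efficiency η₂ = 1 − T_C/T_m = 1 − 294.15/406.00 = 0.2755, so W₂ = η₂·Q_m = 1390 J.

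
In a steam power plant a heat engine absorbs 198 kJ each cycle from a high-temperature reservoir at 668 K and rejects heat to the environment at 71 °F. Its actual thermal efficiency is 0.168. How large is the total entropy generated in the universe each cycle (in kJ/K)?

ΔS_univ ≈ 0.262 kJ/K

T_C = 71 °F → (71 − 32) × 5/9 = 21.67 °C = 294.82 K.
W = η·Q_H = 0.168 × 198 = 33.26 kJ, so Q_C = Q_H − W = 164.7 kJ.
The hot reservoir loses entropy Q_H/T_H = 198/668.00 = 0.2964 kJ/K; the cold reservoir gains Q_C/T_C = 164.7/294.82 = 0.5588 kJ/K.
ΔS_univ = −Q_H/T_H + Q_C/T_C = 0.262 kJ/K (> 0, since η = 0.168 < η_Carnot = 0.559).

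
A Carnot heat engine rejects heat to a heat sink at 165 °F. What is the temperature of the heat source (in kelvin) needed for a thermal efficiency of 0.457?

T_H ≈ 639 K

T_C = 165 °F → (165 − 32) × 5/9 = 73.89 °C = 347.04 K.
From η = 1 − T_C/T_H, solving for T_H gives T_H = T_C/(1 − η) = 347.04/(1 − 0.457) = 639 K.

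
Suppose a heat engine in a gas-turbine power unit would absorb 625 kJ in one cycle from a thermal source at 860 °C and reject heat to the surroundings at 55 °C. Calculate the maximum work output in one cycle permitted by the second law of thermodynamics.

W_max ≈ 444 kJ

T_H = 860 °C → 860 + 273.15 = 1133.15 K.
T_C = 55 °C → 55 + 273.15 = 328.15 K.
The upper bound on efficiency is η_max = 1 − T_C/T_H = 1 − 328.15/1133.15 = 0.7104.
W_max = η_max · Q_H = 0.7104 × 625 = 444 kJ.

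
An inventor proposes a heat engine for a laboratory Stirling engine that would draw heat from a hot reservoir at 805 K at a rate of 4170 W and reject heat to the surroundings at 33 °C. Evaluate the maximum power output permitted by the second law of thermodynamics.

T_C = 33 °C → 33 + 273.15 = 306.15 K.
The second-law ceiling is the Carnot efficiency, η_max = 1 − T_C/T_H = 1 − 306.15/805.00 = 0.6197.
W_max = η_max · Q_H = 0.6197 × 4170 = 2584 W.

Ẇ_max ≈ 2584 W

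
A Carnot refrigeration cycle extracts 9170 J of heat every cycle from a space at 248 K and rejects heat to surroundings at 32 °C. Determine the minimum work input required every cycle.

W_in ≈ 2110 J

T_H = 32 °C → 32 + 273.15 = 305.15 K.
For a reversible refrigerator, COP_R = T_C/(T_H − T_C) = 248.00/57.15 = 4.3395.
W = Q_C/COP_R = 9170/4.3395 = 2110 J.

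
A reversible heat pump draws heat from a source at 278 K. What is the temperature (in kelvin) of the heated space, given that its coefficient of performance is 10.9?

T_H ≈ 306.1 K

COP_HP = T_H/(T_H − T_C) ⇒ T_H = T_C·COP_HP/(COP_HP − 1) = 278.00 × 10.9/(10.9 − 1) = 306.1 K.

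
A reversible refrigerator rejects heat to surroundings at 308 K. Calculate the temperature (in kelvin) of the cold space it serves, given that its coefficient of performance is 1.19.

COP_R = T_C/(T_H − T_C) ⇒ T_C = T_H·COP_R/(1 + COP_R) = 308.00 × 1.19/(1 + 1.19) = 167 K.

T_C ≈ 167 K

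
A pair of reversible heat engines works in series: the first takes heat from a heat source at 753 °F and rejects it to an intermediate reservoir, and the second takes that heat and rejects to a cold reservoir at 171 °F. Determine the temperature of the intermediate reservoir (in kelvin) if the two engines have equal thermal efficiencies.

T_m ≈ 486 K

T_H = 753 °F → (753 − 32) × 5/9 = 400.56 °C = 673.71 K.
T_C = 171 °F → (171 − 32) × 5/9 = 77.22 °C = 350.37 K.
Equal efficiencies require 1 − T_m/T_H = 1 − T_C/T_m, i.e. T_m/T_H = T_C/T_m, so T_m = √(T_H·T_C) = √(673.71 × 350.37) = 486 K.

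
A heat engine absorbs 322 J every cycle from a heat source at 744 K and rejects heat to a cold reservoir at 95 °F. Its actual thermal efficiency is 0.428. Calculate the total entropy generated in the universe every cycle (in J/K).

ΔS_univ ≈ 0.1649 J/K

T_C = 95 °F → (95 − 32) × 5/9 = 35.00 °C = 308.15 K.
W = η·Q_H = 0.428 × 322 = 137.8 J, so Q_C = Q_H − W = 184.2 J.
Entropy balance on the reservoirs: −Q_H/T_H = -0.4328 J/K, +Q_C/T_C = 0.5977 J/K.
ΔS_univ = −Q_H/T_H + Q_C/T_C = 0.1649 J/K (> 0, since η = 0.428 < η_Carnot = 0.586).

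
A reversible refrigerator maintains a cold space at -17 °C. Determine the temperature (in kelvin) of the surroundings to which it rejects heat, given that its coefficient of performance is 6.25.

T_C = -17 °C → -17 + 273.15 = 256.15 K.
COP_R = T_C/(T_H − T_C) ⇒ T_H = T_C·(1 + 1/COP_R) = 256.15 × (1 + 1/6.25) = 297.1 K.

T_H ≈ 297.1 K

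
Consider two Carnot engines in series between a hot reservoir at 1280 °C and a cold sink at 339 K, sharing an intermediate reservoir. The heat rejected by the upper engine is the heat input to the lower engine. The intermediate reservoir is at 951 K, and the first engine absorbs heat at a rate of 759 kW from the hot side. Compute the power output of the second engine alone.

Ẇ₂ ≈ 299 kW

T_H = 1280 °C → 1280 + 273.15 = 1553.15 K.
Heat entering the second stage: Q_m = Q_H·(T_m/T_H) = 759 × 951.00/1553.15 = 465 kW.
Second-stage efficiency η₂ = 1 − T_C/T_m = 1 − 339.00/951.00 = 0.6435, so W₂ = η₂·Q_m = 299 kW.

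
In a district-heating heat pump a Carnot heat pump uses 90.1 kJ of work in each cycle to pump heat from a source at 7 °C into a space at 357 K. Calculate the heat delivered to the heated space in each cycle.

T_C = 7 °C → 7 + 273.15 = 280.15 K.
Reversible heating COP: COP_HP = T_H/(T_H − T_C) = 357.00/76.85 = 4.6454.
Q_H = COP_HP · W = 4.6454 × 90.1 = 418.6 kJ.

Q_H ≈ 418.6 kJ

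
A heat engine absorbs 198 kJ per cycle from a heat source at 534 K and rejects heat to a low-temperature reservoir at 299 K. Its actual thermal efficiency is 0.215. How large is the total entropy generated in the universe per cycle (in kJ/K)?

W = η·Q_H = 0.215 × 198 = 42.57 kJ, so Q_C = Q_H − W = 155.4 kJ.
The hot reservoir loses entropy Q_H/T_H = 198/534.00 = 0.3708 kJ/K; the cold reservoir gains Q_C/T_C = 155.4/299.00 = 0.5198 kJ/K.
ΔS_univ = −Q_H/T_H + Q_C/T_C = 0.149 kJ/K (> 0, since η = 0.215 < η_Carnot = 0.440).

ΔS_univ ≈ 0.149 kJ/K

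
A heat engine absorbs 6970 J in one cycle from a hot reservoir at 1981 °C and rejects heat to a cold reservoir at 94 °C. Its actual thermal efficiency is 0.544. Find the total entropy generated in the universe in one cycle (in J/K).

T_H = 1981 °C → 1981 + 273.15 = 2254.15 K.
T_C = 94 °C → 94 + 273.15 = 367.15 K.
W = η·Q_H = 0.544 × 6970 = 3792 J, so Q_C = Q_H − W = 3178 J.
Entropy balance on the reservoirs: −Q_H/T_H = -3.092 J/K, +Q_C/T_C = 8.657 J/K.
ΔS_univ = −Q_H/T_H + Q_C/T_C = 5.56 J/K (> 0, since η = 0.544 < η_Carnot = 0.837).

ΔS_univ ≈ 5.56 J/K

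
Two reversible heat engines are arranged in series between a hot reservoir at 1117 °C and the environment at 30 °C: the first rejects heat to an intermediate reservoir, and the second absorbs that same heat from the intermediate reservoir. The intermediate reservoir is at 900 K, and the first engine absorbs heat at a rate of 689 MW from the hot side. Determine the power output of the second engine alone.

Ẇ₂ ≈ 296 MW

T_H = 1117 °C → 1117 + 273.15 = 1390.15 K.
T_C = 30 °C → 30 + 273.15 = 303.15 K.
Heat entering the second stage: Q_m = Q_H·(T_m/T_H) = 689 × 900.00/1390.15 = 446 MW.
Second-stage efficiency η₂ = 1 − T_C/T_m = 1 − 303.15/900.00 = 0.6632, so W₂ = η₂·Q_m = 296 MW.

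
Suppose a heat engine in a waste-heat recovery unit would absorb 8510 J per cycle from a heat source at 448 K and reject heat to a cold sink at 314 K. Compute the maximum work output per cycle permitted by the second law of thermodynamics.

The upper bound on efficiency is η_max = 1 − T_C/T_H = 1 − 314.00/448.00 = 0.2991.
W_max = η_max · Q_H = 0.2991 × 8510 = 2550 J.

W_max ≈ 2550 J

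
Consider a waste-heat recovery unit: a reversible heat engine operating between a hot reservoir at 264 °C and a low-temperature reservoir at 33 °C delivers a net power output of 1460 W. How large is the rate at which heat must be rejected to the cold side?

Q̇_C ≈ 1935 W

T_H = 264 °C → 264 + 273.15 = 537.15 K.
T_C = 33 °C → 33 + 273.15 = 306.15 K.
The Carnot efficiency is η = 1 − T_C/T_H = 1 − 306.15/537.15 = 0.4300.
Since Q_C/Q_H = T_C/T_H and Q_H = W/η, Q_C = W·T_C/(T_H − T_C) = 1460 × 306.15/231.00 = 1935 W.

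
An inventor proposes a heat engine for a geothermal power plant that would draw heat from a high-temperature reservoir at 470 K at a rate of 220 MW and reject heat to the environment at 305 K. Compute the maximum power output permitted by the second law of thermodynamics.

Ẇ_max ≈ 77.2 MW

By the Carnot theorem, η_max = 1 − T_C/T_H = 1 − 305.00/470.00 = 0.3511.
W_max = η_max · Q_H = 0.3511 × 220 = 77.2 MW.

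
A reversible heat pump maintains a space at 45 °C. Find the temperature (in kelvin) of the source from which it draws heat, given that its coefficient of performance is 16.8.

T_H = 45 °C → 45 + 273.15 = 318.15 K.
COP_HP = T_H/(T_H − T_C) ⇒ T_C = T_H·(COP_HP − 1)/COP_HP = 318.15 × (16.8 − 1)/16.8 = 299 K.

T_C ≈ 299 K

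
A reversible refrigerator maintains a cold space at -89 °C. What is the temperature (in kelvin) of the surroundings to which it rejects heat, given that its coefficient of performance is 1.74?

T_C = -89 °C → -89 + 273.15 = 184.15 K.
COP_R = T_C/(T_H − T_C) ⇒ T_H = T_C·(1 + 1/COP_R) = 184.15 × (1 + 1/1.74) = 290.0 K.

T_H ≈ 290.0 K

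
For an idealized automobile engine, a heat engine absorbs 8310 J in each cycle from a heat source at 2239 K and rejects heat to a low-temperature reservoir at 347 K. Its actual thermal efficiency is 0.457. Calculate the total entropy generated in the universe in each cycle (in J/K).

W = η·Q_H = 0.457 × 8310 = 3798 J, so Q_C = Q_H − W = 4512 J.
Reservoir entropy changes: ΔS_H = −Q_H/T_H = −8310/2239.00 = -3.711 J/K and ΔS_C = +Q_C/T_C = 4512/347.00 = 13.00 J/K.
ΔS_univ = −Q_H/T_H + Q_C/T_C = 9.292 J/K (> 0, since η = 0.457 < η_Carnot = 0.845).

ΔS_univ ≈ 9.292 J/K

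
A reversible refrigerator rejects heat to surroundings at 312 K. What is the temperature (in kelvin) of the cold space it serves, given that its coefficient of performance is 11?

T_C ≈ 286.0 K

COP_R = T_C/(T_H − T_C) ⇒ T_C = T_H·COP_R/(1 + COP_R) = 312.00 × 11/(1 + 11) = 286.0 K.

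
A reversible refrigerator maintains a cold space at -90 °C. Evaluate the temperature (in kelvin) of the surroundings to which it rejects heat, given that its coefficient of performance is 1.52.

T_H ≈ 304 K

T_C = -90 °C → -90 + 273.15 = 183.15 K.
COP_R = T_C/(T_H − T_C) ⇒ T_H = T_C·(1 + 1/COP_R) = 183.15 × (1 + 1/1.52) = 304 K.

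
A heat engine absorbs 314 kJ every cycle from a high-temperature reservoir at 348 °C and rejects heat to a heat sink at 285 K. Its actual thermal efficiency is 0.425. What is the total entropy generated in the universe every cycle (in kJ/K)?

ΔS_univ ≈ 0.128 kJ/K

T_H = 348 °C → 348 + 273.15 = 621.15 K.
W = η·Q_H = 0.425 × 314 = 133.4 kJ, so Q_C = Q_H − W = 180.6 kJ.
Reservoir entropy changes: ΔS_H = −Q_H/T_H = −314/621.15 = -0.5055 kJ/K and ΔS_C = +Q_C/T_C = 180.6/285.00 = 0.6335 kJ/K.
ΔS_univ = −Q_H/T_H + Q_C/T_C = 0.128 kJ/K (> 0, since η = 0.425 < η_Carnot = 0.541).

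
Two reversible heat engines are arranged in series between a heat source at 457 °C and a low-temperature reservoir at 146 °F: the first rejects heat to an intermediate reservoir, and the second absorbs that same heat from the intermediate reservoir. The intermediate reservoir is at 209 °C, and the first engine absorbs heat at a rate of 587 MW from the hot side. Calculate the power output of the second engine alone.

Ẇ₂ ≈ 117 MW

T_H = 457 °C → 457 + 273.15 = 730.15 K.
T_C = 146 °F → (146 − 32) × 5/9 = 63.33 °C = 336.48 K.
T_m = 209 °C → 209 + 273.15 = 482.15 K.
Heat entering the second stage: Q_m = Q_H·(T_m/T_H) = 587 × 482.15/730.15 = 388 MW.
Second-stage efficiency η₂ = 1 − T_C/T_m = 1 − 336.48/482.15 = 0.3021, so W₂ = η₂·Q_m = 117 MW.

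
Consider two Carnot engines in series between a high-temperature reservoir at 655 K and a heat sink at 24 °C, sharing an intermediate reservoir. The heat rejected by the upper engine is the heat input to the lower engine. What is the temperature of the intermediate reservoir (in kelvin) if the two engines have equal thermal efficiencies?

T_m ≈ 441 K

T_C = 24 °C → 24 + 273.15 = 297.15 K.
Equal efficiencies require 1 − T_m/T_H = 1 − T_C/T_m, i.e. T_m/T_H = T_C/T_m, so T_m = √(T_H·T_C) = √(655.00 × 297.15) = 441 K.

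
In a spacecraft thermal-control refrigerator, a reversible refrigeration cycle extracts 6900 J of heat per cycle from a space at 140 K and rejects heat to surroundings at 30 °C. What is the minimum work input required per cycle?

W_in ≈ 8041 J

T_H = 30 °C → 30 + 273.15 = 303.15 K.
COP_R = T_C/(T_H − T_C) = 140.00/163.15 = 0.8581.
W = Q_C/COP_R = 6900/0.8581 = 8041 J.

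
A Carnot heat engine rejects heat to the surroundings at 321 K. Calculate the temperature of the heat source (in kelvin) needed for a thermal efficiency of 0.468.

From η = 1 − T_C/T_H, solving for T_H gives T_H = T_C/(1 − η) = 321.00/(1 − 0.468) = 603.4 K.

T_H ≈ 603.4 K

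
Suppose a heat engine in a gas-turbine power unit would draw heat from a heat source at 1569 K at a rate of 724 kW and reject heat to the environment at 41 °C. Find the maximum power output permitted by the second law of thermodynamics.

Ẇ_max ≈ 579 kW

T_C = 41 °C → 41 + 273.15 = 314.15 K.
By the Carnot theorem, η_max = 1 − T_C/T_H = 1 − 314.15/1569.00 = 0.7998.
W_max = η_max · Q_H = 0.7998 × 724 = 579 kW.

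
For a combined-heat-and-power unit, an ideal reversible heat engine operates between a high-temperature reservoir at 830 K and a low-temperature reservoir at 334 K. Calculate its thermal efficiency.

The Carnot efficiency is η = 1 − T_C/T_H = 1 − 334.00/830.00 = 0.5976.

η ≈ 0.5976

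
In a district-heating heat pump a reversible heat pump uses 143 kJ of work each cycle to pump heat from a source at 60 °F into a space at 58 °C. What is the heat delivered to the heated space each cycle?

T_H = 58 °C → 58 + 273.15 = 331.15 K.
T_C = 60 °F → (60 − 32) × 5/9 = 15.56 °C = 288.71 K.
For a reversible heat pump, COP_HP = T_H/(T_H − T_C) = 331.15/42.44 = 7.8020.
Q_H = COP_HP · W = 7.8020 × 143 = 1116 kJ.

Q_H ≈ 1116 kJ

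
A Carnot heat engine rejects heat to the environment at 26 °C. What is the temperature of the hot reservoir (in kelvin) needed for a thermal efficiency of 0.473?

T_C = 26 °C → 26 + 273.15 = 299.15 K.
From η = 1 − T_C/T_H, solving for T_H gives T_H = T_C/(1 − η) = 299.15/(1 − 0.473) = 567.6 K.

T_H ≈ 567.6 K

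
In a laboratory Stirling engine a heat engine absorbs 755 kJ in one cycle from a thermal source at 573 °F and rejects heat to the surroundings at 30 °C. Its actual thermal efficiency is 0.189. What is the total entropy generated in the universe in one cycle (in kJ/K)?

T_H = 573 °F → (573 − 32) × 5/9 = 300.56 °C = 573.71 K.
T_C = 30 °C → 30 + 273.15 = 303.15 K.
W = η·Q_H = 0.189 × 755 = 142.7 kJ, so Q_C = Q_H − W = 612.3 kJ.
Entropy balance on the reservoirs: −Q_H/T_H = -1.316 kJ/K, +Q_C/T_C = 2.020 kJ/K.
ΔS_univ = −Q_H/T_H + Q_C/T_C = 0.7038 kJ/K (> 0, since η = 0.189 < η_Carnot = 0.472).

ΔS_univ ≈ 0.7038 kJ/K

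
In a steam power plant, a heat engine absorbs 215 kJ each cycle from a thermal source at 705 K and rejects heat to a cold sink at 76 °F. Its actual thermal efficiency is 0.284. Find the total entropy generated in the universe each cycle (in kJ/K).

T_C = 76 °F → (76 − 32) × 5/9 = 24.44 °C = 297.59 K.
W = η·Q_H = 0.284 × 215 = 61.06 kJ, so Q_C = Q_H − W = 153.9 kJ.
The hot reservoir loses entropy Q_H/T_H = 215/705.00 = 0.3050 kJ/K; the cold reservoir gains Q_C/T_C = 153.9/297.59 = 0.5173 kJ/K.
ΔS_univ = −Q_H/T_H + Q_C/T_C = 0.212 kJ/K (> 0, since η = 0.284 < η_Carnot = 0.578).

ΔS_univ ≈ 0.212 kJ/K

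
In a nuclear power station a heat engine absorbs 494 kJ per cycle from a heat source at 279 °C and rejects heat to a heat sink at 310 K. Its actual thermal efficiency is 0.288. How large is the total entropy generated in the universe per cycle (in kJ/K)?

ΔS_univ ≈ 0.240 kJ/K

T_H = 279 °C → 279 + 273.15 = 552.15 K.
W = η·Q_H = 0.288 × 494 = 142.3 kJ, so Q_C = Q_H − W = 351.7 kJ.
Reservoir entropy changes: ΔS_H = −Q_H/T_H = −494/552.15 = -0.8947 kJ/K and ΔS_C = +Q_C/T_C = 351.7/310.00 = 1.135 kJ/K.
ΔS_univ = −Q_H/T_H + Q_C/T_C = 0.240 kJ/K (> 0, since η = 0.288 < η_Carnot = 0.439).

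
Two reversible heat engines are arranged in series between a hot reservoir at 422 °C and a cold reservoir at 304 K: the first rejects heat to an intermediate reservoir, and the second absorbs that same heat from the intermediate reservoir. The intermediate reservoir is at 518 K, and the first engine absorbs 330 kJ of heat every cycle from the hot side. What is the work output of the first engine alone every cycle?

T_H = 422 °C → 422 + 273.15 = 695.15 K.
First-stage efficiency η₁ = 1 − T_m/T_H = 1 − 518.00/695.15 = 0.2548.
W₁ = η₁·Q_H = 0.2548 × 330 = 84.1 kJ.

W₁ ≈ 84.1 kJ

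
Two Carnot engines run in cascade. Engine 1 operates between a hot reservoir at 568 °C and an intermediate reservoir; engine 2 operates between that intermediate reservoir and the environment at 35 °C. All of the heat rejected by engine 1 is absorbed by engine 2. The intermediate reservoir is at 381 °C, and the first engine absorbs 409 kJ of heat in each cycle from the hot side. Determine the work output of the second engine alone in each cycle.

W₂ ≈ 168.2 kJ

T_H = 568 °C → 568 + 273.15 = 841.15 K.
T_C = 35 °C → 35 + 273.15 = 308.15 K.
T_m = 381 °C → 381 + 273.15 = 654.15 K.
Heat entering the second stage: Q_m = Q_H·(T_m/T_H) = 409 × 654.15/841.15 = 318.1 kJ.
Second-stage efficiency η₂ = 1 − T_C/T_m = 1 − 308.15/654.15 = 0.5289, so W₂ = η₂·Q_m = 168.2 kJ.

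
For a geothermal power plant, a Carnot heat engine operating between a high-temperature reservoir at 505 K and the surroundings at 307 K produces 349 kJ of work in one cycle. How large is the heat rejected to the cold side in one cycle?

The Carnot efficiency is η = 1 − T_C/T_H = 1 − 307.00/505.00 = 0.3921.
Since Q_C/Q_H = T_C/T_H and Q_H = W/η, Q_C = W·T_C/(T_H − T_C) = 349 × 307.00/198.00 = 541.1 kJ.

Q_C ≈ 541.1 kJ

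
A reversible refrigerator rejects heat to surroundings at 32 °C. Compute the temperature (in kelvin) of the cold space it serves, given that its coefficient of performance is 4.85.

T_H = 32 °C → 32 + 273.15 = 305.15 K.
COP_R = T_C/(T_H − T_C) ⇒ T_C = T_H·COP_R/(1 + COP_R) = 305.15 × 4.85/(1 + 4.85) = 253 K.

T_C ≈ 253 K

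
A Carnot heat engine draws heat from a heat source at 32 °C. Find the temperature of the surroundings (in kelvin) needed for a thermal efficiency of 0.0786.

T_C ≈ 281 K

T_H = 32 °C → 32 + 273.15 = 305.15 K.
From η = 1 − T_C/T_H, T_C = T_H·(1 − η) = 305.15 × (1 − 0.0786) = 281 K.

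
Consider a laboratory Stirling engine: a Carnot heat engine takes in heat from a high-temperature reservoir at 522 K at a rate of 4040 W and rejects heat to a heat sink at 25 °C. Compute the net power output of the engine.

Ẇ ≈ 1730 W

T_C = 25 °C → 25 + 273.15 = 298.15 K.
η_rev = 1 − T_C/T_H = 1 − 298.15/522.00 = 0.4288.
W = η·Q_H = 0.4288 × 4040 = 1730 W.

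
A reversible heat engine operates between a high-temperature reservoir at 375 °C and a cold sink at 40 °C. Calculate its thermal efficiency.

η ≈ 0.5169

T_H = 375 °C → 375 + 273.15 = 648.15 K.
T_C = 40 °C → 40 + 273.15 = 313.15 K.
η_rev = 1 − T_C/T_H = 1 − 313.15/648.15 = 0.5169.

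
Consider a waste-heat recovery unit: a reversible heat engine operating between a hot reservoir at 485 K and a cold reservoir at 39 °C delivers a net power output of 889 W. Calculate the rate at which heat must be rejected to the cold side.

Q̇_C ≈ 1610 W

T_C = 39 °C → 39 + 273.15 = 312.15 K.
Carnot efficiency: η = 1 − T_C/T_H = 1 − 312.15/485.00 = 0.3564.
Since Q_C/Q_H = T_C/T_H and Q_H = W/η, Q_C = W·T_C/(T_H − T_C) = 889 × 312.15/172.85 = 1610 W.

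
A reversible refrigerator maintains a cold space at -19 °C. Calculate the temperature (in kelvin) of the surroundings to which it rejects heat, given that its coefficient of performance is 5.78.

T_C = -19 °C → -19 + 273.15 = 254.15 K.
COP_R = T_C/(T_H − T_C) ⇒ T_H = T_C·(1 + 1/COP_R) = 254.15 × (1 + 1/5.78) = 298.1 K.

T_H ≈ 298.1 K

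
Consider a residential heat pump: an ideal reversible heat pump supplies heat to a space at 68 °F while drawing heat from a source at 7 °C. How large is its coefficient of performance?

COP_HP ≈ 22.55

T_H = 68 °F → (68 − 32) × 5/9 = 20.00 °C = 293.15 K.
T_C = 7 °C → 7 + 273.15 = 280.15 K.
The Carnot heat-pump COP is COP_HP = T_H/(T_H − T_C) = 293.15/(293.15 − 280.15) = 22.55.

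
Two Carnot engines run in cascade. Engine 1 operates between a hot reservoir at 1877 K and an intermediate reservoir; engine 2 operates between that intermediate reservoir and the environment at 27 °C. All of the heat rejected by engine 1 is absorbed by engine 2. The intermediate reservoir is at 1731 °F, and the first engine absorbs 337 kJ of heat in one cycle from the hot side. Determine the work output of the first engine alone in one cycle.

T_C = 27 °C → 27 + 273.15 = 300.15 K.
T_m = 1731 °F → (1731 − 32) × 5/9 = 943.89 °C = 1217.04 K.
First-stage efficiency η₁ = 1 − T_m/T_H = 1 − 1217.04/1877.00 = 0.3516.
W₁ = η₁·Q_H = 0.3516 × 337 = 118 kJ.

W₁ ≈ 118 kJ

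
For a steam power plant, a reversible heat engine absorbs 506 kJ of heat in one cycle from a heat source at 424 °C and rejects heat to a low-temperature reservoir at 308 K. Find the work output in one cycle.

T_H = 424 °C → 424 + 273.15 = 697.15 K.
Since the cycle is reversible, η = 1 − T_C/T_H = 1 − 308.00/697.15 = 0.5582.
W = η·Q_H = 0.5582 × 506 = 282 kJ.

W ≈ 282 kJ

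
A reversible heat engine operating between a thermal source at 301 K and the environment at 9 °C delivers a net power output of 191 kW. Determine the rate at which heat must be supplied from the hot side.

T_C = 9 °C → 9 + 273.15 = 282.15 K.
For a reversible engine, η = 1 − T_C/T_H = 1 − 282.15/301.00 = 0.0626.
Q_H = W/η = 191/0.0626 = 3050 kW.

Q̇_H ≈ 3050 kW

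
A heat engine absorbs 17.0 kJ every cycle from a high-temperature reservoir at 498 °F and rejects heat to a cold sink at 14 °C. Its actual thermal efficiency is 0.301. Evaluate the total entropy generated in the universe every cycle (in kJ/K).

ΔS_univ ≈ 0.00943 kJ/K

T_H = 498 °F → (498 − 32) × 5/9 = 258.89 °C = 532.04 K.
T_C = 14 °C → 14 + 273.15 = 287.15 K.
W = η·Q_H = 0.301 × 17.0 = 5.117 kJ, so Q_C = Q_H − W = 11.88 kJ.
Reservoir entropy changes: ΔS_H = −Q_H/T_H = −17.0/532.04 = -0.03195 kJ/K and ΔS_C = +Q_C/T_C = 11.88/287.15 = 0.04138 kJ/K.
ΔS_univ = −Q_H/T_H + Q_C/T_C = 0.00943 kJ/K (> 0, since η = 0.301 < η_Carnot = 0.460).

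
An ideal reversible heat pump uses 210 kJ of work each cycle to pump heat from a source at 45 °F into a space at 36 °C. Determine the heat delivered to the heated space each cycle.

Q_H ≈ 2256 kJ

T_H = 36 °C → 36 + 273.15 = 309.15 K.
T_C = 45 °F → (45 − 32) × 5/9 = 7.22 °C = 280.37 K.
The Carnot heat-pump COP is COP_HP = T_H/(T_H − T_C) = 309.15/28.78 = 10.7427.
Q_H = COP_HP · W = 10.7427 × 210 = 2256 kJ.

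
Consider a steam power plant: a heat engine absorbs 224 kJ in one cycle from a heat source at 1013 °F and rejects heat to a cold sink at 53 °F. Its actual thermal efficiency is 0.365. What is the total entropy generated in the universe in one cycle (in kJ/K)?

T_H = 1013 °F → (1013 − 32) × 5/9 = 545.00 °C = 818.15 K.
T_C = 53 °F → (53 − 32) × 5/9 = 11.67 °C = 284.82 K.
W = η·Q_H = 0.365 × 224 = 81.76 kJ, so Q_C = Q_H − W = 142.2 kJ.
Entropy balance on the reservoirs: −Q_H/T_H = -0.2738 kJ/K, +Q_C/T_C = 0.4994 kJ/K.
ΔS_univ = −Q_H/T_H + Q_C/T_C = 0.226 kJ/K (> 0, since η = 0.365 < η_Carnot = 0.652).

ΔS_univ ≈ 0.226 kJ/K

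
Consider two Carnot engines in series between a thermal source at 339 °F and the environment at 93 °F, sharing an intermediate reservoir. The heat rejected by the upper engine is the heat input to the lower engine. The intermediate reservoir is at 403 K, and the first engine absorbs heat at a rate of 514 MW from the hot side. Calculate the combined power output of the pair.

Ẇ_total ≈ 158.3 MW

T_H = 339 °F → (339 − 32) × 5/9 = 170.56 °C = 443.71 K.
T_C = 93 °F → (93 − 32) × 5/9 = 33.89 °C = 307.04 K.
Two reversible stages in series are equivalent to a single Carnot engine between T_H and T_C, so η_total = 1 − T_C/T_H = 1 − 307.04/443.71 = 0.3080.
W_total = η_total · Q_H = 0.3080 × 514 = 158.3 MW.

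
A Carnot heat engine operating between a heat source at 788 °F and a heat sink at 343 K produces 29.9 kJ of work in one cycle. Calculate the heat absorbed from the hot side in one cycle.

T_H = 788 °F → (788 − 32) × 5/9 = 420.00 °C = 693.15 K.
Since the cycle is reversible, η = 1 − T_C/T_H = 1 − 343.00/693.15 = 0.5052.
Q_H = W/η = 29.9/0.5052 = 59.2 kJ.

Q_H ≈ 59.2 kJ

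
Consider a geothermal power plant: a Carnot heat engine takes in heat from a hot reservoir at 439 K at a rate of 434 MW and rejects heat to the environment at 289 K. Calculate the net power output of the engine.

Ẇ ≈ 148.3 MW

The Carnot efficiency is η = 1 − T_C/T_H = 1 − 289.00/439.00 = 0.3417.
W = η·Q_H = 0.3417 × 434 = 148.3 MW.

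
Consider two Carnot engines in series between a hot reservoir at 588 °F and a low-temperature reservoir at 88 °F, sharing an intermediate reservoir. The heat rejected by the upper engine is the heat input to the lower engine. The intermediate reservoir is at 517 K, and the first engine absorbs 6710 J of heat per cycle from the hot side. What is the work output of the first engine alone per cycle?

W₁ ≈ 750 J

T_H = 588 °F → (588 − 32) × 5/9 = 308.89 °C = 582.04 K.
T_C = 88 °F → (88 − 32) × 5/9 = 31.11 °C = 304.26 K.
First-stage efficiency η₁ = 1 − T_m/T_H = 1 − 517.00/582.04 = 0.1117.
W₁ = η₁·Q_H = 0.1117 × 6710 = 750 J.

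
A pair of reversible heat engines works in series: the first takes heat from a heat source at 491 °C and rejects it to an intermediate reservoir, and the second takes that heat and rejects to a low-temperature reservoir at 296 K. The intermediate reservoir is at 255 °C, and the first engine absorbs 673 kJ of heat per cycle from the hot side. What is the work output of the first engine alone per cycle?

T_H = 491 °C → 491 + 273.15 = 764.15 K.
T_m = 255 °C → 255 + 273.15 = 528.15 K.
First-stage efficiency η₁ = 1 − T_m/T_H = 1 − 528.15/764.15 = 0.3088.
W₁ = η₁·Q_H = 0.3088 × 673 = 208 kJ.

W₁ ≈ 208 kJ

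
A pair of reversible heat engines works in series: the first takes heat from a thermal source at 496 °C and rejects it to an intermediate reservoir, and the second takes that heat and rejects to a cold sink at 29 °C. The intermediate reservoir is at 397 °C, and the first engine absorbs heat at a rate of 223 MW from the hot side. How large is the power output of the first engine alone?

Ẇ₁ ≈ 28.70 MW

T_H = 496 °C → 496 + 273.15 = 769.15 K.
T_C = 29 °C → 29 + 273.15 = 302.15 K.
T_m = 397 °C → 397 + 273.15 = 670.15 K.
First-stage efficiency η₁ = 1 − T_m/T_H = 1 − 670.15/769.15 = 0.1287.
W₁ = η₁·Q_H = 0.1287 × 223 = 28.70 MW.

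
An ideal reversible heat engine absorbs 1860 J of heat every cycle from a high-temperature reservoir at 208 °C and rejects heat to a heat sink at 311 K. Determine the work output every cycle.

T_H = 208 °C → 208 + 273.15 = 481.15 K.
The Carnot efficiency is η = 1 − T_C/T_H = 1 − 311.00/481.15 = 0.3536.
W = η·Q_H = 0.3536 × 1860 = 658 J.

W ≈ 658 J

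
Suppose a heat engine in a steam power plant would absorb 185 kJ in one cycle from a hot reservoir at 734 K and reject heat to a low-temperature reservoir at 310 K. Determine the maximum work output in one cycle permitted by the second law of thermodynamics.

W_max ≈ 106.9 kJ

By the Carnot theorem, η_max = 1 − T_C/T_H = 1 − 310.00/734.00 = 0.5777.
W_max = η_max · Q_H = 0.5777 × 185 = 106.9 kJ.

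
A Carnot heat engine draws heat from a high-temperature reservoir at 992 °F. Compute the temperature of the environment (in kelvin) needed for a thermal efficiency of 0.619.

T_H = 992 °F → (992 − 32) × 5/9 = 533.33 °C = 806.48 K.
From η = 1 − T_C/T_H, T_C = T_H·(1 − η) = 806.48 × (1 − 0.619) = 307 K.

T_C ≈ 307 K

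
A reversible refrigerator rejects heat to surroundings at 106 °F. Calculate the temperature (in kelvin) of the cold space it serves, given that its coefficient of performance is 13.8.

T_C ≈ 293.0 K

T_H = 106 °F → (106 − 32) × 5/9 = 41.11 °C = 314.26 K.
COP_R = T_C/(T_H − T_C) ⇒ T_C = T_H·COP_R/(1 + COP_R) = 314.26 × 13.8/(1 + 13.8) = 293.0 K.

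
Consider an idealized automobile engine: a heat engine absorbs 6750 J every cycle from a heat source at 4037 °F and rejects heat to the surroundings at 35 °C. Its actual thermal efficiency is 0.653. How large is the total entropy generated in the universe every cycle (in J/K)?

T_H = 4037 °F → (4037 − 32) × 5/9 = 2225.00 °C = 2498.15 K.
T_C = 35 °C → 35 + 273.15 = 308.15 K.
W = η·Q_H = 0.653 × 6750 = 4408 J, so Q_C = Q_H − W = 2342 J.
Entropy balance on the reservoirs: −Q_H/T_H = -2.702 J/K, +Q_C/T_C = 7.601 J/K.
ΔS_univ = −Q_H/T_H + Q_C/T_C = 4.90 J/K (> 0, since η = 0.653 < η_Carnot = 0.877).

ΔS_univ ≈ 4.90 J/K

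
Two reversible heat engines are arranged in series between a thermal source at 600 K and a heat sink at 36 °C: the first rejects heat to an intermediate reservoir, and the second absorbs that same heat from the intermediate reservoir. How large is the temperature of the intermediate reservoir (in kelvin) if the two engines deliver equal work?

T_C = 36 °C → 36 + 273.15 = 309.15 K.
For reversible stages Q_m = Q_H·(T_m/T_H). Setting W₁ = Q_H(1 − T_m/T_H) equal to W₂ = Q_m(1 − T_C/T_m) = Q_H·(T_m − T_C)/T_H gives T_H − T_m = T_m − T_C, so T_m = (T_H + T_C)/2 = (600.00 + 309.15)/2 = 455 K.

T_m ≈ 455 K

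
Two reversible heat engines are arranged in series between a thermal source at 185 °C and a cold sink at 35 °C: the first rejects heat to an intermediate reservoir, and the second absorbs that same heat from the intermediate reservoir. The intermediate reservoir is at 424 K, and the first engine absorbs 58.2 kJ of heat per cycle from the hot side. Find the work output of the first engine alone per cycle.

W₁ ≈ 4.338 kJ

T_H = 185 °C → 185 + 273.15 = 458.15 K.
T_C = 35 °C → 35 + 273.15 = 308.15 K.
First-stage efficiency η₁ = 1 − T_m/T_H = 1 − 424.00/458.15 = 0.0745.
W₁ = η₁·Q_H = 0.0745 × 58.2 = 4.338 kJ.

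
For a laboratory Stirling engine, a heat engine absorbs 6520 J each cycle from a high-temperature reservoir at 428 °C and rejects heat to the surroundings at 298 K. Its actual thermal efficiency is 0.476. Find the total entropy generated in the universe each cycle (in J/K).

ΔS_univ ≈ 2.17 J/K

T_H = 428 °C → 428 + 273.15 = 701.15 K.
W = η·Q_H = 0.476 × 6520 = 3104 J, so Q_C = Q_H − W = 3416 J.
Entropy balance on the reservoirs: −Q_H/T_H = -9.299 J/K, +Q_C/T_C = 11.46 J/K.
ΔS_univ = −Q_H/T_H + Q_C/T_C = 2.17 J/K (> 0, since η = 0.476 < η_Carnot = 0.575).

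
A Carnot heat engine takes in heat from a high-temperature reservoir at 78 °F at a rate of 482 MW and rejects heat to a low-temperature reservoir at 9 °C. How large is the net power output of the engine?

Ẇ ≈ 26.71 MW

T_H = 78 °F → (78 − 32) × 5/9 = 25.56 °C = 298.71 K.
T_C = 9 °C → 9 + 273.15 = 282.15 K.
The Carnot efficiency is η = 1 − T_C/T_H = 1 − 282.15/298.71 = 0.0554.
W = η·Q_H = 0.0554 × 482 = 26.71 MW.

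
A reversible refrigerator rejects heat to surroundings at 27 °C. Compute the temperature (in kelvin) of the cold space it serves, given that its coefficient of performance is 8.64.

T_C ≈ 269 K

T_H = 27 °C → 27 + 273.15 = 300.15 K.
COP_R = T_C/(T_H − T_C) ⇒ T_C = T_H·COP_R/(1 + COP_R) = 300.15 × 8.64/(1 + 8.64) = 269 K.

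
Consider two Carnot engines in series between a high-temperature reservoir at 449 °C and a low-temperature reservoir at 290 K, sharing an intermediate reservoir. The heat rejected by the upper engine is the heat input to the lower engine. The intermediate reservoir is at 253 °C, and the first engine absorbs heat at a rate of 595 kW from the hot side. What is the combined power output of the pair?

Ẇ_total ≈ 356.1 kW

T_H = 449 °C → 449 + 273.15 = 722.15 K.
Two reversible stages in series are equivalent to a single Carnot engine between T_H and T_C, so η_total = 1 − T_C/T_H = 1 − 290.00/722.15 = 0.5984.
W_total = η_total · Q_H = 0.5984 × 595 = 356.1 kW.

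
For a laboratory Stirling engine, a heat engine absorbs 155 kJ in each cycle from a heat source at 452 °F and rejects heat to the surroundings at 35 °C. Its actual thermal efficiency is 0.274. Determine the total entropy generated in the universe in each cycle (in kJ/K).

T_H = 452 °F → (452 − 32) × 5/9 = 233.33 °C = 506.48 K.
T_C = 35 °C → 35 + 273.15 = 308.15 K.
W = η·Q_H = 0.274 × 155 = 42.47 kJ, so Q_C = Q_H − W = 112.5 kJ.
Reservoir entropy changes: ΔS_H = −Q_H/T_H = −155/506.48 = -0.3060 kJ/K and ΔS_C = +Q_C/T_C = 112.5/308.15 = 0.3652 kJ/K.
ΔS_univ = −Q_H/T_H + Q_C/T_C = 0.0591 kJ/K (> 0, since η = 0.274 < η_Carnot = 0.392).

ΔS_univ ≈ 0.0591 kJ/K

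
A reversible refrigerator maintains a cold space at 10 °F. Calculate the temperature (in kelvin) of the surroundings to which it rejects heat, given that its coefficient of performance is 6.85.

T_C = 10 °F → (10 − 32) × 5/9 = -12.22 °C = 260.93 K.
COP_R = T_C/(T_H − T_C) ⇒ T_H = T_C·(1 + 1/COP_R) = 260.93 × (1 + 1/6.85) = 299.0 K.

T_H ≈ 299.0 K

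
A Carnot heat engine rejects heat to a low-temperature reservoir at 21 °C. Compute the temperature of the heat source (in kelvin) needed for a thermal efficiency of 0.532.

T_H ≈ 629 K

T_C = 21 °C → 21 + 273.15 = 294.15 K.
From η = 1 − T_C/T_H, solving for T_H gives T_H = T_C/(1 − η) = 294.15/(1 − 0.532) = 629 K.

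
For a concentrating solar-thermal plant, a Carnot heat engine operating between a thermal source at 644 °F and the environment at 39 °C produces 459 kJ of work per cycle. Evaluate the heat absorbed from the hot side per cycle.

T_H = 644 °F → (644 − 32) × 5/9 = 340.00 °C = 613.15 K.
T_C = 39 °C → 39 + 273.15 = 312.15 K.
Carnot efficiency: η = 1 − T_C/T_H = 1 − 312.15/613.15 = 0.4909.
Q_H = W/η = 459/0.4909 = 935 kJ.

Q_H ≈ 935 kJ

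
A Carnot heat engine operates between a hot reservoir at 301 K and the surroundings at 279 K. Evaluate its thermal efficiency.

For a reversible engine, η = 1 − T_C/T_H = 1 − 279.00/301.00 = 0.0731.

η ≈ 0.0731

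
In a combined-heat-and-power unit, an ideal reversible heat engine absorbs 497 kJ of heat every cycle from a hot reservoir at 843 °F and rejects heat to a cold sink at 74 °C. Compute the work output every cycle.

T_H = 843 °F → (843 − 32) × 5/9 = 450.56 °C = 723.71 K.
T_C = 74 °C → 74 + 273.15 = 347.15 K.
Since the cycle is reversible, η = 1 − T_C/T_H = 1 − 347.15/723.71 = 0.5203.
W = η·Q_H = 0.5203 × 497 = 258.6 kJ.

W ≈ 258.6 kJ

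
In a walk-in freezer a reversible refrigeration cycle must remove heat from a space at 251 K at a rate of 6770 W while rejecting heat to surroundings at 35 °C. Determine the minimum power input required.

T_H = 35 °C → 35 + 273.15 = 308.15 K.
COP_R = T_C/(T_H − T_C) = 251.00/57.15 = 4.3920.
W = Q_C/COP_R = 6770/4.3920 = 1541 W.

Ẇ_in ≈ 1541 W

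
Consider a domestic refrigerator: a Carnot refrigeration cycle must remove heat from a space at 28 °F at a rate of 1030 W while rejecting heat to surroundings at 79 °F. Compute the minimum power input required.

T_H = 79 °F → (79 − 32) × 5/9 = 26.11 °C = 299.26 K.
T_C = 28 °F → (28 − 32) × 5/9 = -2.22 °C = 270.93 K.
The reversible coefficient of performance is COP_R = T_C/(T_H − T_C) = 270.93/28.33 = 9.5622.
W = Q_C/COP_R = 1030/9.5622 = 108 W.

Ẇ_in ≈ 108 W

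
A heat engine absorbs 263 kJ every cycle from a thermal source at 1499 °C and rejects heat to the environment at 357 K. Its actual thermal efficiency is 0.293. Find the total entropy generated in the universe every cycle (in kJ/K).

ΔS_univ ≈ 0.372 kJ/K

T_H = 1499 °C → 1499 + 273.15 = 1772.15 K.
W = η·Q_H = 0.293 × 263 = 77.06 kJ, so Q_C = Q_H − W = 185.9 kJ.
Reservoir entropy changes: ΔS_H = −Q_H/T_H = −263/1772.15 = -0.1484 kJ/K and ΔS_C = +Q_C/T_C = 185.9/357.00 = 0.5208 kJ/K.
ΔS_univ = −Q_H/T_H + Q_C/T_C = 0.372 kJ/K (> 0, since η = 0.293 < η_Carnot = 0.799).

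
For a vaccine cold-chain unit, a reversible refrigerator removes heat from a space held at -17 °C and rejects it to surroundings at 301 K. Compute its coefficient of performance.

COP_R ≈ 5.711

T_C = -17 °C → -17 + 273.15 = 256.15 K.
The reversible coefficient of performance is COP_R = T_C/(T_H − T_C) = 256.15/(301.00 − 256.15) = 5.711.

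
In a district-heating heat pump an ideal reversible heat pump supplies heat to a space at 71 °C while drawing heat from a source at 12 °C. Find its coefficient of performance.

COP_HP ≈ 5.833

T_H = 71 °C → 71 + 273.15 = 344.15 K.
T_C = 12 °C → 12 + 273.15 = 285.15 K.
Reversible heating COP: COP_HP = T_H/(T_H − T_C) = 344.15/(344.15 − 285.15) = 5.833.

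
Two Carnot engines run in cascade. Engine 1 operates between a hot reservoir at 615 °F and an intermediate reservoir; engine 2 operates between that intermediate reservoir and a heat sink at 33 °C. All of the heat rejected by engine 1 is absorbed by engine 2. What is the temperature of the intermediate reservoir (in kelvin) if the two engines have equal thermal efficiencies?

T_m ≈ 428 K

T_H = 615 °F → (615 − 32) × 5/9 = 323.89 °C = 597.04 K.
T_C = 33 °C → 33 + 273.15 = 306.15 K.
Equal efficiencies require 1 − T_m/T_H = 1 − T_C/T_m, i.e. T_m/T_H = T_C/T_m, so T_m = √(T_H·T_C) = √(597.04 × 306.15) = 428 K.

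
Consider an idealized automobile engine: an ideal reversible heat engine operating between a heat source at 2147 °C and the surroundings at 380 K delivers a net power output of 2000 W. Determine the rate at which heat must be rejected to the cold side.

Q̇_C ≈ 373 W

T_H = 2147 °C → 2147 + 273.15 = 2420.15 K.
Since the cycle is reversible, η = 1 − T_C/T_H = 1 − 380.00/2420.15 = 0.8430.
Since Q_C/Q_H = T_C/T_H and Q_H = W/η, Q_C = W·T_C/(T_H − T_C) = 2000 × 380.00/2040.15 = 373 W.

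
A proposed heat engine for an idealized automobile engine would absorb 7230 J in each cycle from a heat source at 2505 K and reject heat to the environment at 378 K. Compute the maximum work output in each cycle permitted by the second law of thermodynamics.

W_max ≈ 6139 J

By the Carnot theorem, η_max = 1 − T_C/T_H = 1 − 378.00/2505.00 = 0.8491.
W_max = η_max · Q_H = 0.8491 × 7230 = 6139 J.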